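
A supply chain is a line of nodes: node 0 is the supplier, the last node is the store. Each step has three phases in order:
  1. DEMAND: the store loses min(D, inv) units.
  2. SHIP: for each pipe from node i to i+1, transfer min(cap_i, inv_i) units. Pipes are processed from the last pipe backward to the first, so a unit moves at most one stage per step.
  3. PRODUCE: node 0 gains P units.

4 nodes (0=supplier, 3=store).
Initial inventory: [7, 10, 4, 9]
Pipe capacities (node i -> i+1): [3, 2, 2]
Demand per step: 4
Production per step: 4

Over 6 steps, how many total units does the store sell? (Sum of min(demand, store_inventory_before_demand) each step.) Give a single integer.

Step 1: sold=4 (running total=4) -> [8 11 4 7]
Step 2: sold=4 (running total=8) -> [9 12 4 5]
Step 3: sold=4 (running total=12) -> [10 13 4 3]
Step 4: sold=3 (running total=15) -> [11 14 4 2]
Step 5: sold=2 (running total=17) -> [12 15 4 2]
Step 6: sold=2 (running total=19) -> [13 16 4 2]

Answer: 19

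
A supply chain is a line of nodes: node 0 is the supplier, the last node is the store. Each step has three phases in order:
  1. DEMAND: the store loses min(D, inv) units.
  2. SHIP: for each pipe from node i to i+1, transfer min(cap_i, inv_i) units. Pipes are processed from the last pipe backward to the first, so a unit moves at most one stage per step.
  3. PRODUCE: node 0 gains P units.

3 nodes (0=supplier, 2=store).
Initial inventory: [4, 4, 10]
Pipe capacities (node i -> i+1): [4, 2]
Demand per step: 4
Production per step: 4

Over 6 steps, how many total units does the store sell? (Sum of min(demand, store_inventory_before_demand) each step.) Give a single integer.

Step 1: sold=4 (running total=4) -> [4 6 8]
Step 2: sold=4 (running total=8) -> [4 8 6]
Step 3: sold=4 (running total=12) -> [4 10 4]
Step 4: sold=4 (running total=16) -> [4 12 2]
Step 5: sold=2 (running total=18) -> [4 14 2]
Step 6: sold=2 (running total=20) -> [4 16 2]

Answer: 20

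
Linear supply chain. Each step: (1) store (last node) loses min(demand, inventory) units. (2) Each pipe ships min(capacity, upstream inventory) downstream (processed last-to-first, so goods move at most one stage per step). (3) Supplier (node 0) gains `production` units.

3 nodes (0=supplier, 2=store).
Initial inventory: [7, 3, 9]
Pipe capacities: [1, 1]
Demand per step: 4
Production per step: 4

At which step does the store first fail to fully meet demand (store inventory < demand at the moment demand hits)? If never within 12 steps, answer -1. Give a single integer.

Step 1: demand=4,sold=4 ship[1->2]=1 ship[0->1]=1 prod=4 -> [10 3 6]
Step 2: demand=4,sold=4 ship[1->2]=1 ship[0->1]=1 prod=4 -> [13 3 3]
Step 3: demand=4,sold=3 ship[1->2]=1 ship[0->1]=1 prod=4 -> [16 3 1]
Step 4: demand=4,sold=1 ship[1->2]=1 ship[0->1]=1 prod=4 -> [19 3 1]
Step 5: demand=4,sold=1 ship[1->2]=1 ship[0->1]=1 prod=4 -> [22 3 1]
Step 6: demand=4,sold=1 ship[1->2]=1 ship[0->1]=1 prod=4 -> [25 3 1]
Step 7: demand=4,sold=1 ship[1->2]=1 ship[0->1]=1 prod=4 -> [28 3 1]
Step 8: demand=4,sold=1 ship[1->2]=1 ship[0->1]=1 prod=4 -> [31 3 1]
Step 9: demand=4,sold=1 ship[1->2]=1 ship[0->1]=1 prod=4 -> [34 3 1]
Step 10: demand=4,sold=1 ship[1->2]=1 ship[0->1]=1 prod=4 -> [37 3 1]
Step 11: demand=4,sold=1 ship[1->2]=1 ship[0->1]=1 prod=4 -> [40 3 1]
Step 12: demand=4,sold=1 ship[1->2]=1 ship[0->1]=1 prod=4 -> [43 3 1]
First stockout at step 3

3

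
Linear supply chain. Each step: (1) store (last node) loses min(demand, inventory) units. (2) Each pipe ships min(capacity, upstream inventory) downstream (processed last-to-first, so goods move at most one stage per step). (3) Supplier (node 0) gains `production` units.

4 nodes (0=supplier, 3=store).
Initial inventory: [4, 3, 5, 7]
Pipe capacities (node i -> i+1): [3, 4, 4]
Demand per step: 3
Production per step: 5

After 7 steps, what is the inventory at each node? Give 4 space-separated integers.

Step 1: demand=3,sold=3 ship[2->3]=4 ship[1->2]=3 ship[0->1]=3 prod=5 -> inv=[6 3 4 8]
Step 2: demand=3,sold=3 ship[2->3]=4 ship[1->2]=3 ship[0->1]=3 prod=5 -> inv=[8 3 3 9]
Step 3: demand=3,sold=3 ship[2->3]=3 ship[1->2]=3 ship[0->1]=3 prod=5 -> inv=[10 3 3 9]
Step 4: demand=3,sold=3 ship[2->3]=3 ship[1->2]=3 ship[0->1]=3 prod=5 -> inv=[12 3 3 9]
Step 5: demand=3,sold=3 ship[2->3]=3 ship[1->2]=3 ship[0->1]=3 prod=5 -> inv=[14 3 3 9]
Step 6: demand=3,sold=3 ship[2->3]=3 ship[1->2]=3 ship[0->1]=3 prod=5 -> inv=[16 3 3 9]
Step 7: demand=3,sold=3 ship[2->3]=3 ship[1->2]=3 ship[0->1]=3 prod=5 -> inv=[18 3 3 9]

18 3 3 9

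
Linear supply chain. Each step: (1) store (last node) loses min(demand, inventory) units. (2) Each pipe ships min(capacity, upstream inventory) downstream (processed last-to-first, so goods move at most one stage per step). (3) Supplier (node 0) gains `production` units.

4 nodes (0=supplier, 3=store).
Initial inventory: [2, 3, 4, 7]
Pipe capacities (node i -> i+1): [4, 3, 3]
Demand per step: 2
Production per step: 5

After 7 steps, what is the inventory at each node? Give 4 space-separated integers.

Step 1: demand=2,sold=2 ship[2->3]=3 ship[1->2]=3 ship[0->1]=2 prod=5 -> inv=[5 2 4 8]
Step 2: demand=2,sold=2 ship[2->3]=3 ship[1->2]=2 ship[0->1]=4 prod=5 -> inv=[6 4 3 9]
Step 3: demand=2,sold=2 ship[2->3]=3 ship[1->2]=3 ship[0->1]=4 prod=5 -> inv=[7 5 3 10]
Step 4: demand=2,sold=2 ship[2->3]=3 ship[1->2]=3 ship[0->1]=4 prod=5 -> inv=[8 6 3 11]
Step 5: demand=2,sold=2 ship[2->3]=3 ship[1->2]=3 ship[0->1]=4 prod=5 -> inv=[9 7 3 12]
Step 6: demand=2,sold=2 ship[2->3]=3 ship[1->2]=3 ship[0->1]=4 prod=5 -> inv=[10 8 3 13]
Step 7: demand=2,sold=2 ship[2->3]=3 ship[1->2]=3 ship[0->1]=4 prod=5 -> inv=[11 9 3 14]

11 9 3 14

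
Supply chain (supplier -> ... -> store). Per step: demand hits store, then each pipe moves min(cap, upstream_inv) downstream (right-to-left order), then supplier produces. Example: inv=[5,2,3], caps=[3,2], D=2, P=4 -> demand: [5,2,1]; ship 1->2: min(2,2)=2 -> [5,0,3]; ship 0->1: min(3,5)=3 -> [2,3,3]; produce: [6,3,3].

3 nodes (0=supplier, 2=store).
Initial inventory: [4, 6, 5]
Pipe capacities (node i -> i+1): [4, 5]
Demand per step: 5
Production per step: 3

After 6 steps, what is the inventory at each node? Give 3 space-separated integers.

Step 1: demand=5,sold=5 ship[1->2]=5 ship[0->1]=4 prod=3 -> inv=[3 5 5]
Step 2: demand=5,sold=5 ship[1->2]=5 ship[0->1]=3 prod=3 -> inv=[3 3 5]
Step 3: demand=5,sold=5 ship[1->2]=3 ship[0->1]=3 prod=3 -> inv=[3 3 3]
Step 4: demand=5,sold=3 ship[1->2]=3 ship[0->1]=3 prod=3 -> inv=[3 3 3]
Step 5: demand=5,sold=3 ship[1->2]=3 ship[0->1]=3 prod=3 -> inv=[3 3 3]
Step 6: demand=5,sold=3 ship[1->2]=3 ship[0->1]=3 prod=3 -> inv=[3 3 3]

3 3 3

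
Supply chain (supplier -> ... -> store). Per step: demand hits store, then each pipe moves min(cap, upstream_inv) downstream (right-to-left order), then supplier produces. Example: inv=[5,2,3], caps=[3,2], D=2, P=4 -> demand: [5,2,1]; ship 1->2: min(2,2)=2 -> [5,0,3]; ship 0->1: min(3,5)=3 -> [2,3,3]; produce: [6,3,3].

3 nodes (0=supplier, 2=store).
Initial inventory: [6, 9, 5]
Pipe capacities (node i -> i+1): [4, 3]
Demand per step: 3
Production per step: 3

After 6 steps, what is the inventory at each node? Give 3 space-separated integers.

Step 1: demand=3,sold=3 ship[1->2]=3 ship[0->1]=4 prod=3 -> inv=[5 10 5]
Step 2: demand=3,sold=3 ship[1->2]=3 ship[0->1]=4 prod=3 -> inv=[4 11 5]
Step 3: demand=3,sold=3 ship[1->2]=3 ship[0->1]=4 prod=3 -> inv=[3 12 5]
Step 4: demand=3,sold=3 ship[1->2]=3 ship[0->1]=3 prod=3 -> inv=[3 12 5]
Step 5: demand=3,sold=3 ship[1->2]=3 ship[0->1]=3 prod=3 -> inv=[3 12 5]
Step 6: demand=3,sold=3 ship[1->2]=3 ship[0->1]=3 prod=3 -> inv=[3 12 5]

3 12 5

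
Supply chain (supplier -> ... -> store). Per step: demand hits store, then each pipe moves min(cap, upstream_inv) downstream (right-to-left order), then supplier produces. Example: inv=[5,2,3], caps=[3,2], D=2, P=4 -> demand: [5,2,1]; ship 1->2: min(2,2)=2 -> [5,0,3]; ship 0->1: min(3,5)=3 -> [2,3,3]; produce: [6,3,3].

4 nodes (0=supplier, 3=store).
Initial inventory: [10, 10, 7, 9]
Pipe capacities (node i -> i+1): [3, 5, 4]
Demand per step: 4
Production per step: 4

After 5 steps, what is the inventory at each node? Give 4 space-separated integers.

Step 1: demand=4,sold=4 ship[2->3]=4 ship[1->2]=5 ship[0->1]=3 prod=4 -> inv=[11 8 8 9]
Step 2: demand=4,sold=4 ship[2->3]=4 ship[1->2]=5 ship[0->1]=3 prod=4 -> inv=[12 6 9 9]
Step 3: demand=4,sold=4 ship[2->3]=4 ship[1->2]=5 ship[0->1]=3 prod=4 -> inv=[13 4 10 9]
Step 4: demand=4,sold=4 ship[2->3]=4 ship[1->2]=4 ship[0->1]=3 prod=4 -> inv=[14 3 10 9]
Step 5: demand=4,sold=4 ship[2->3]=4 ship[1->2]=3 ship[0->1]=3 prod=4 -> inv=[15 3 9 9]

15 3 9 9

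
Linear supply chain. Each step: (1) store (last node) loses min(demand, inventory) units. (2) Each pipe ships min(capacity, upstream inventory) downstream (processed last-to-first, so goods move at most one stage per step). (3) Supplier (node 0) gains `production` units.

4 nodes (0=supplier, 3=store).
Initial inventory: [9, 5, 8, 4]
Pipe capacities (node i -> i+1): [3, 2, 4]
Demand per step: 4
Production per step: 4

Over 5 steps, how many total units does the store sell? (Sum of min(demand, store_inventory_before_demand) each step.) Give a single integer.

Answer: 18

Derivation:
Step 1: sold=4 (running total=4) -> [10 6 6 4]
Step 2: sold=4 (running total=8) -> [11 7 4 4]
Step 3: sold=4 (running total=12) -> [12 8 2 4]
Step 4: sold=4 (running total=16) -> [13 9 2 2]
Step 5: sold=2 (running total=18) -> [14 10 2 2]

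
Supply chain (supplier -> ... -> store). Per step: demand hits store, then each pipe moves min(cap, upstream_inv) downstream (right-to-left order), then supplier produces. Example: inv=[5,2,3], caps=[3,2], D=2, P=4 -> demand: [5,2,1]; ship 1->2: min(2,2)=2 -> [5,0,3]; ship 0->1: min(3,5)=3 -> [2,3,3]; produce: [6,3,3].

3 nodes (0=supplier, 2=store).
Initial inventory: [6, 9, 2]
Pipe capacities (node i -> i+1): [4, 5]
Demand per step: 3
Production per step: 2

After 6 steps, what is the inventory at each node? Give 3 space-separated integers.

Step 1: demand=3,sold=2 ship[1->2]=5 ship[0->1]=4 prod=2 -> inv=[4 8 5]
Step 2: demand=3,sold=3 ship[1->2]=5 ship[0->1]=4 prod=2 -> inv=[2 7 7]
Step 3: demand=3,sold=3 ship[1->2]=5 ship[0->1]=2 prod=2 -> inv=[2 4 9]
Step 4: demand=3,sold=3 ship[1->2]=4 ship[0->1]=2 prod=2 -> inv=[2 2 10]
Step 5: demand=3,sold=3 ship[1->2]=2 ship[0->1]=2 prod=2 -> inv=[2 2 9]
Step 6: demand=3,sold=3 ship[1->2]=2 ship[0->1]=2 prod=2 -> inv=[2 2 8]

2 2 8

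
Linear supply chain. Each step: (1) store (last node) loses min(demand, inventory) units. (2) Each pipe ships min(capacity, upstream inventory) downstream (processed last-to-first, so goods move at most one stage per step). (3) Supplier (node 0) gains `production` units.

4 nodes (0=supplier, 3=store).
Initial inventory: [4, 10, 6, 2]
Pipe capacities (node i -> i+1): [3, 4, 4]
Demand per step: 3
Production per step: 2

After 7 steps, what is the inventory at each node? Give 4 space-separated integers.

Step 1: demand=3,sold=2 ship[2->3]=4 ship[1->2]=4 ship[0->1]=3 prod=2 -> inv=[3 9 6 4]
Step 2: demand=3,sold=3 ship[2->3]=4 ship[1->2]=4 ship[0->1]=3 prod=2 -> inv=[2 8 6 5]
Step 3: demand=3,sold=3 ship[2->3]=4 ship[1->2]=4 ship[0->1]=2 prod=2 -> inv=[2 6 6 6]
Step 4: demand=3,sold=3 ship[2->3]=4 ship[1->2]=4 ship[0->1]=2 prod=2 -> inv=[2 4 6 7]
Step 5: demand=3,sold=3 ship[2->3]=4 ship[1->2]=4 ship[0->1]=2 prod=2 -> inv=[2 2 6 8]
Step 6: demand=3,sold=3 ship[2->3]=4 ship[1->2]=2 ship[0->1]=2 prod=2 -> inv=[2 2 4 9]
Step 7: demand=3,sold=3 ship[2->3]=4 ship[1->2]=2 ship[0->1]=2 prod=2 -> inv=[2 2 2 10]

2 2 2 10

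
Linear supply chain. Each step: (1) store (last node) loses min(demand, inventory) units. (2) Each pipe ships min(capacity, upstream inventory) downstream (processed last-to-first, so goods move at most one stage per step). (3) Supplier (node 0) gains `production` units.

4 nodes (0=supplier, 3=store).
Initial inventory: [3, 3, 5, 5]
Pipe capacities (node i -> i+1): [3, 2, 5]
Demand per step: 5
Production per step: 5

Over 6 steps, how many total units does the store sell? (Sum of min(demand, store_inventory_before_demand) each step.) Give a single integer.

Step 1: sold=5 (running total=5) -> [5 4 2 5]
Step 2: sold=5 (running total=10) -> [7 5 2 2]
Step 3: sold=2 (running total=12) -> [9 6 2 2]
Step 4: sold=2 (running total=14) -> [11 7 2 2]
Step 5: sold=2 (running total=16) -> [13 8 2 2]
Step 6: sold=2 (running total=18) -> [15 9 2 2]

Answer: 18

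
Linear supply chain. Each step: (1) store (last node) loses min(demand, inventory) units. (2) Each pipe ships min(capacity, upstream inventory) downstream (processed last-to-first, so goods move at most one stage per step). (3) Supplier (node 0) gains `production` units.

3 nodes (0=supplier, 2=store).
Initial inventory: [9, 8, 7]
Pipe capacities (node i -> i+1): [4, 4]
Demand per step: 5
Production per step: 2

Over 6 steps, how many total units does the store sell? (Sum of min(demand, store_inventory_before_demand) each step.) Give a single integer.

Step 1: sold=5 (running total=5) -> [7 8 6]
Step 2: sold=5 (running total=10) -> [5 8 5]
Step 3: sold=5 (running total=15) -> [3 8 4]
Step 4: sold=4 (running total=19) -> [2 7 4]
Step 5: sold=4 (running total=23) -> [2 5 4]
Step 6: sold=4 (running total=27) -> [2 3 4]

Answer: 27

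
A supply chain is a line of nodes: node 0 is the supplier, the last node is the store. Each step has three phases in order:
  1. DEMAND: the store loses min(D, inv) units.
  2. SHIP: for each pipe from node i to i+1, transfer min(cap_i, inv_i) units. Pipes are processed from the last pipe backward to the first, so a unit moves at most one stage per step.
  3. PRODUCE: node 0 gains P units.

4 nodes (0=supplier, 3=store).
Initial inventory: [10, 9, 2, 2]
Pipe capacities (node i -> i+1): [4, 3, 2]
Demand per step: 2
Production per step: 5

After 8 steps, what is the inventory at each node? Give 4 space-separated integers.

Step 1: demand=2,sold=2 ship[2->3]=2 ship[1->2]=3 ship[0->1]=4 prod=5 -> inv=[11 10 3 2]
Step 2: demand=2,sold=2 ship[2->3]=2 ship[1->2]=3 ship[0->1]=4 prod=5 -> inv=[12 11 4 2]
Step 3: demand=2,sold=2 ship[2->3]=2 ship[1->2]=3 ship[0->1]=4 prod=5 -> inv=[13 12 5 2]
Step 4: demand=2,sold=2 ship[2->3]=2 ship[1->2]=3 ship[0->1]=4 prod=5 -> inv=[14 13 6 2]
Step 5: demand=2,sold=2 ship[2->3]=2 ship[1->2]=3 ship[0->1]=4 prod=5 -> inv=[15 14 7 2]
Step 6: demand=2,sold=2 ship[2->3]=2 ship[1->2]=3 ship[0->1]=4 prod=5 -> inv=[16 15 8 2]
Step 7: demand=2,sold=2 ship[2->3]=2 ship[1->2]=3 ship[0->1]=4 prod=5 -> inv=[17 16 9 2]
Step 8: demand=2,sold=2 ship[2->3]=2 ship[1->2]=3 ship[0->1]=4 prod=5 -> inv=[18 17 10 2]

18 17 10 2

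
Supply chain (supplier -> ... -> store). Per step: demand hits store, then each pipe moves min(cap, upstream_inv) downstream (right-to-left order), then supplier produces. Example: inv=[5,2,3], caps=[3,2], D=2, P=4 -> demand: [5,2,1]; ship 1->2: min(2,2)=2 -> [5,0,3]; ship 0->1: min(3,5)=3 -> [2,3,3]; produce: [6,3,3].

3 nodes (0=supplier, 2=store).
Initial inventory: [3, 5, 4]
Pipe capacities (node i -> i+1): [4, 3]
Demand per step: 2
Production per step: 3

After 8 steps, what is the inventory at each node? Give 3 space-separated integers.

Step 1: demand=2,sold=2 ship[1->2]=3 ship[0->1]=3 prod=3 -> inv=[3 5 5]
Step 2: demand=2,sold=2 ship[1->2]=3 ship[0->1]=3 prod=3 -> inv=[3 5 6]
Step 3: demand=2,sold=2 ship[1->2]=3 ship[0->1]=3 prod=3 -> inv=[3 5 7]
Step 4: demand=2,sold=2 ship[1->2]=3 ship[0->1]=3 prod=3 -> inv=[3 5 8]
Step 5: demand=2,sold=2 ship[1->2]=3 ship[0->1]=3 prod=3 -> inv=[3 5 9]
Step 6: demand=2,sold=2 ship[1->2]=3 ship[0->1]=3 prod=3 -> inv=[3 5 10]
Step 7: demand=2,sold=2 ship[1->2]=3 ship[0->1]=3 prod=3 -> inv=[3 5 11]
Step 8: demand=2,sold=2 ship[1->2]=3 ship[0->1]=3 prod=3 -> inv=[3 5 12]

3 5 12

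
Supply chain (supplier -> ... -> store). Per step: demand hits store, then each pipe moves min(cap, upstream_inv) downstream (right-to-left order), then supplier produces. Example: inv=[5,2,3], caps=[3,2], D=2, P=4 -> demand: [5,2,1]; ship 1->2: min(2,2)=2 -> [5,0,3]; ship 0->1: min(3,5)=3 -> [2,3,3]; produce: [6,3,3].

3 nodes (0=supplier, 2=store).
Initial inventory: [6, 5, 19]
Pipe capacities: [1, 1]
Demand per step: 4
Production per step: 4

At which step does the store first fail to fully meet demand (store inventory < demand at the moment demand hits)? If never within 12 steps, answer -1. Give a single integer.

Step 1: demand=4,sold=4 ship[1->2]=1 ship[0->1]=1 prod=4 -> [9 5 16]
Step 2: demand=4,sold=4 ship[1->2]=1 ship[0->1]=1 prod=4 -> [12 5 13]
Step 3: demand=4,sold=4 ship[1->2]=1 ship[0->1]=1 prod=4 -> [15 5 10]
Step 4: demand=4,sold=4 ship[1->2]=1 ship[0->1]=1 prod=4 -> [18 5 7]
Step 5: demand=4,sold=4 ship[1->2]=1 ship[0->1]=1 prod=4 -> [21 5 4]
Step 6: demand=4,sold=4 ship[1->2]=1 ship[0->1]=1 prod=4 -> [24 5 1]
Step 7: demand=4,sold=1 ship[1->2]=1 ship[0->1]=1 prod=4 -> [27 5 1]
Step 8: demand=4,sold=1 ship[1->2]=1 ship[0->1]=1 prod=4 -> [30 5 1]
Step 9: demand=4,sold=1 ship[1->2]=1 ship[0->1]=1 prod=4 -> [33 5 1]
Step 10: demand=4,sold=1 ship[1->2]=1 ship[0->1]=1 prod=4 -> [36 5 1]
Step 11: demand=4,sold=1 ship[1->2]=1 ship[0->1]=1 prod=4 -> [39 5 1]
Step 12: demand=4,sold=1 ship[1->2]=1 ship[0->1]=1 prod=4 -> [42 5 1]
First stockout at step 7

7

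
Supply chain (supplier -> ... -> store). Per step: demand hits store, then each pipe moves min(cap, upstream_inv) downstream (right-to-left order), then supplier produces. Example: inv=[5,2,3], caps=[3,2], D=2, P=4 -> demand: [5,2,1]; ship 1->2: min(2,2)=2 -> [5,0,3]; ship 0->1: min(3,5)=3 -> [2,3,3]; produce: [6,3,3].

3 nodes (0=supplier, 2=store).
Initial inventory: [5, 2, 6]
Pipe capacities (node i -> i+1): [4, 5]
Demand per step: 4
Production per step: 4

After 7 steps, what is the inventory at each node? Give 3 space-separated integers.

Step 1: demand=4,sold=4 ship[1->2]=2 ship[0->1]=4 prod=4 -> inv=[5 4 4]
Step 2: demand=4,sold=4 ship[1->2]=4 ship[0->1]=4 prod=4 -> inv=[5 4 4]
Step 3: demand=4,sold=4 ship[1->2]=4 ship[0->1]=4 prod=4 -> inv=[5 4 4]
Step 4: demand=4,sold=4 ship[1->2]=4 ship[0->1]=4 prod=4 -> inv=[5 4 4]
Step 5: demand=4,sold=4 ship[1->2]=4 ship[0->1]=4 prod=4 -> inv=[5 4 4]
Step 6: demand=4,sold=4 ship[1->2]=4 ship[0->1]=4 prod=4 -> inv=[5 4 4]
Step 7: demand=4,sold=4 ship[1->2]=4 ship[0->1]=4 prod=4 -> inv=[5 4 4]

5 4 4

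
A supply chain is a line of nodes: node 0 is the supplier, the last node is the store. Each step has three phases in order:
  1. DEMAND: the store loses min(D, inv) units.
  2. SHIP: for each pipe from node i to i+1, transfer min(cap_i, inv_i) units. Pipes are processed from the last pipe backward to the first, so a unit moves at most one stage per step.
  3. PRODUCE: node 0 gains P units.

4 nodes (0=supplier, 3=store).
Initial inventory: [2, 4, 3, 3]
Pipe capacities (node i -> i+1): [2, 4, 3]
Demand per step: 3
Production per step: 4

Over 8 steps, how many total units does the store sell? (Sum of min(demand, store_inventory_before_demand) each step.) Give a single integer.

Step 1: sold=3 (running total=3) -> [4 2 4 3]
Step 2: sold=3 (running total=6) -> [6 2 3 3]
Step 3: sold=3 (running total=9) -> [8 2 2 3]
Step 4: sold=3 (running total=12) -> [10 2 2 2]
Step 5: sold=2 (running total=14) -> [12 2 2 2]
Step 6: sold=2 (running total=16) -> [14 2 2 2]
Step 7: sold=2 (running total=18) -> [16 2 2 2]
Step 8: sold=2 (running total=20) -> [18 2 2 2]

Answer: 20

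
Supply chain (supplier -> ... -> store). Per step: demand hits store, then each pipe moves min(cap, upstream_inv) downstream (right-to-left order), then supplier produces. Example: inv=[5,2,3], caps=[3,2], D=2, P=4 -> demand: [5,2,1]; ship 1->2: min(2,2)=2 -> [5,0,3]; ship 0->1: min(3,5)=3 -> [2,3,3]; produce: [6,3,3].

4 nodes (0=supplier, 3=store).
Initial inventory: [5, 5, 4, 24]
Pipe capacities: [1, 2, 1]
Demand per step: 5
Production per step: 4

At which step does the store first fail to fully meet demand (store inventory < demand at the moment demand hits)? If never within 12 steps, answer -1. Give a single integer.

Step 1: demand=5,sold=5 ship[2->3]=1 ship[1->2]=2 ship[0->1]=1 prod=4 -> [8 4 5 20]
Step 2: demand=5,sold=5 ship[2->3]=1 ship[1->2]=2 ship[0->1]=1 prod=4 -> [11 3 6 16]
Step 3: demand=5,sold=5 ship[2->3]=1 ship[1->2]=2 ship[0->1]=1 prod=4 -> [14 2 7 12]
Step 4: demand=5,sold=5 ship[2->3]=1 ship[1->2]=2 ship[0->1]=1 prod=4 -> [17 1 8 8]
Step 5: demand=5,sold=5 ship[2->3]=1 ship[1->2]=1 ship[0->1]=1 prod=4 -> [20 1 8 4]
Step 6: demand=5,sold=4 ship[2->3]=1 ship[1->2]=1 ship[0->1]=1 prod=4 -> [23 1 8 1]
Step 7: demand=5,sold=1 ship[2->3]=1 ship[1->2]=1 ship[0->1]=1 prod=4 -> [26 1 8 1]
Step 8: demand=5,sold=1 ship[2->3]=1 ship[1->2]=1 ship[0->1]=1 prod=4 -> [29 1 8 1]
Step 9: demand=5,sold=1 ship[2->3]=1 ship[1->2]=1 ship[0->1]=1 prod=4 -> [32 1 8 1]
Step 10: demand=5,sold=1 ship[2->3]=1 ship[1->2]=1 ship[0->1]=1 prod=4 -> [35 1 8 1]
Step 11: demand=5,sold=1 ship[2->3]=1 ship[1->2]=1 ship[0->1]=1 prod=4 -> [38 1 8 1]
Step 12: demand=5,sold=1 ship[2->3]=1 ship[1->2]=1 ship[0->1]=1 prod=4 -> [41 1 8 1]
First stockout at step 6

6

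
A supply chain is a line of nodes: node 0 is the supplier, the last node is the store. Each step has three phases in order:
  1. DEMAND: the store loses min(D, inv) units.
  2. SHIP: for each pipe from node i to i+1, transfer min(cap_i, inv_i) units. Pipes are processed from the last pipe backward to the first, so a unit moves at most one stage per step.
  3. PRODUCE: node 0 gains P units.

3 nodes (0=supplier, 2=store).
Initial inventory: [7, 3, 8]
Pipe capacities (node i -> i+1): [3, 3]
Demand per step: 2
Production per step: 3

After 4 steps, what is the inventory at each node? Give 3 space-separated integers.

Step 1: demand=2,sold=2 ship[1->2]=3 ship[0->1]=3 prod=3 -> inv=[7 3 9]
Step 2: demand=2,sold=2 ship[1->2]=3 ship[0->1]=3 prod=3 -> inv=[7 3 10]
Step 3: demand=2,sold=2 ship[1->2]=3 ship[0->1]=3 prod=3 -> inv=[7 3 11]
Step 4: demand=2,sold=2 ship[1->2]=3 ship[0->1]=3 prod=3 -> inv=[7 3 12]

7 3 12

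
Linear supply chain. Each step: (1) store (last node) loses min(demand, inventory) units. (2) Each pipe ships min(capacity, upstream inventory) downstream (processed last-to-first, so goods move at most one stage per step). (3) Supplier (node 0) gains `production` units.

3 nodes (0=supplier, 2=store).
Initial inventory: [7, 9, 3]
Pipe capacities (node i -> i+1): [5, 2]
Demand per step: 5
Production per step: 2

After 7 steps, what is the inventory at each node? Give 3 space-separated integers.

Step 1: demand=5,sold=3 ship[1->2]=2 ship[0->1]=5 prod=2 -> inv=[4 12 2]
Step 2: demand=5,sold=2 ship[1->2]=2 ship[0->1]=4 prod=2 -> inv=[2 14 2]
Step 3: demand=5,sold=2 ship[1->2]=2 ship[0->1]=2 prod=2 -> inv=[2 14 2]
Step 4: demand=5,sold=2 ship[1->2]=2 ship[0->1]=2 prod=2 -> inv=[2 14 2]
Step 5: demand=5,sold=2 ship[1->2]=2 ship[0->1]=2 prod=2 -> inv=[2 14 2]
Step 6: demand=5,sold=2 ship[1->2]=2 ship[0->1]=2 prod=2 -> inv=[2 14 2]
Step 7: demand=5,sold=2 ship[1->2]=2 ship[0->1]=2 prod=2 -> inv=[2 14 2]

2 14 2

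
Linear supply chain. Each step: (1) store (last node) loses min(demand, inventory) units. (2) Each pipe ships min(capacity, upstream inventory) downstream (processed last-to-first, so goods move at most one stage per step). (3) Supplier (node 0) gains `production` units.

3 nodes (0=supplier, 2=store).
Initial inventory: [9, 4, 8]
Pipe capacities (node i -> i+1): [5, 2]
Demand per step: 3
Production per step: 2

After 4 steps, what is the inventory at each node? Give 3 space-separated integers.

Step 1: demand=3,sold=3 ship[1->2]=2 ship[0->1]=5 prod=2 -> inv=[6 7 7]
Step 2: demand=3,sold=3 ship[1->2]=2 ship[0->1]=5 prod=2 -> inv=[3 10 6]
Step 3: demand=3,sold=3 ship[1->2]=2 ship[0->1]=3 prod=2 -> inv=[2 11 5]
Step 4: demand=3,sold=3 ship[1->2]=2 ship[0->1]=2 prod=2 -> inv=[2 11 4]

2 11 4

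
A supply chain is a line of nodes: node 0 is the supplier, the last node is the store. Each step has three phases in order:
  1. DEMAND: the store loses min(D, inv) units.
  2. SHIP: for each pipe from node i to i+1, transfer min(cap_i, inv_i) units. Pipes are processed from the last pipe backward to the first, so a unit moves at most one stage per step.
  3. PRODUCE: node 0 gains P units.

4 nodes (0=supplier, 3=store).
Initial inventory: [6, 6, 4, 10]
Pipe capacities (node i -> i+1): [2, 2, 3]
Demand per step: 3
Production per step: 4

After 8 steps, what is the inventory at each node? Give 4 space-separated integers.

Step 1: demand=3,sold=3 ship[2->3]=3 ship[1->2]=2 ship[0->1]=2 prod=4 -> inv=[8 6 3 10]
Step 2: demand=3,sold=3 ship[2->3]=3 ship[1->2]=2 ship[0->1]=2 prod=4 -> inv=[10 6 2 10]
Step 3: demand=3,sold=3 ship[2->3]=2 ship[1->2]=2 ship[0->1]=2 prod=4 -> inv=[12 6 2 9]
Step 4: demand=3,sold=3 ship[2->3]=2 ship[1->2]=2 ship[0->1]=2 prod=4 -> inv=[14 6 2 8]
Step 5: demand=3,sold=3 ship[2->3]=2 ship[1->2]=2 ship[0->1]=2 prod=4 -> inv=[16 6 2 7]
Step 6: demand=3,sold=3 ship[2->3]=2 ship[1->2]=2 ship[0->1]=2 prod=4 -> inv=[18 6 2 6]
Step 7: demand=3,sold=3 ship[2->3]=2 ship[1->2]=2 ship[0->1]=2 prod=4 -> inv=[20 6 2 5]
Step 8: demand=3,sold=3 ship[2->3]=2 ship[1->2]=2 ship[0->1]=2 prod=4 -> inv=[22 6 2 4]

22 6 2 4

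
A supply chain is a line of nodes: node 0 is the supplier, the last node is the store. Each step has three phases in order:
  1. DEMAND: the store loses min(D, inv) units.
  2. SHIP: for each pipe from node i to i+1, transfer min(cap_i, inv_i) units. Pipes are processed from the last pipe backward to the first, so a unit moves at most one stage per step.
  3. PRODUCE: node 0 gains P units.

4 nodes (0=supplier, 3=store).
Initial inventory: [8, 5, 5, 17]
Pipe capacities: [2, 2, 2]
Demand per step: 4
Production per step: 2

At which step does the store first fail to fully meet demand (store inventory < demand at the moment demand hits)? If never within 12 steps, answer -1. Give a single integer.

Step 1: demand=4,sold=4 ship[2->3]=2 ship[1->2]=2 ship[0->1]=2 prod=2 -> [8 5 5 15]
Step 2: demand=4,sold=4 ship[2->3]=2 ship[1->2]=2 ship[0->1]=2 prod=2 -> [8 5 5 13]
Step 3: demand=4,sold=4 ship[2->3]=2 ship[1->2]=2 ship[0->1]=2 prod=2 -> [8 5 5 11]
Step 4: demand=4,sold=4 ship[2->3]=2 ship[1->2]=2 ship[0->1]=2 prod=2 -> [8 5 5 9]
Step 5: demand=4,sold=4 ship[2->3]=2 ship[1->2]=2 ship[0->1]=2 prod=2 -> [8 5 5 7]
Step 6: demand=4,sold=4 ship[2->3]=2 ship[1->2]=2 ship[0->1]=2 prod=2 -> [8 5 5 5]
Step 7: demand=4,sold=4 ship[2->3]=2 ship[1->2]=2 ship[0->1]=2 prod=2 -> [8 5 5 3]
Step 8: demand=4,sold=3 ship[2->3]=2 ship[1->2]=2 ship[0->1]=2 prod=2 -> [8 5 5 2]
Step 9: demand=4,sold=2 ship[2->3]=2 ship[1->2]=2 ship[0->1]=2 prod=2 -> [8 5 5 2]
Step 10: demand=4,sold=2 ship[2->3]=2 ship[1->2]=2 ship[0->1]=2 prod=2 -> [8 5 5 2]
Step 11: demand=4,sold=2 ship[2->3]=2 ship[1->2]=2 ship[0->1]=2 prod=2 -> [8 5 5 2]
Step 12: demand=4,sold=2 ship[2->3]=2 ship[1->2]=2 ship[0->1]=2 prod=2 -> [8 5 5 2]
First stockout at step 8

8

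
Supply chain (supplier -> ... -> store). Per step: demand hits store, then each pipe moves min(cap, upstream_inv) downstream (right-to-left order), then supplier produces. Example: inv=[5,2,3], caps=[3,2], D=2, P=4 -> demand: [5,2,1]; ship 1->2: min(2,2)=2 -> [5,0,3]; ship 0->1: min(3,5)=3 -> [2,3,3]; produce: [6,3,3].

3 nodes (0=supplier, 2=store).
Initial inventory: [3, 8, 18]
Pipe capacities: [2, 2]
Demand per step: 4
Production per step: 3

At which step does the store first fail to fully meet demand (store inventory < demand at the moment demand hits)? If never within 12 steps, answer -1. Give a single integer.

Step 1: demand=4,sold=4 ship[1->2]=2 ship[0->1]=2 prod=3 -> [4 8 16]
Step 2: demand=4,sold=4 ship[1->2]=2 ship[0->1]=2 prod=3 -> [5 8 14]
Step 3: demand=4,sold=4 ship[1->2]=2 ship[0->1]=2 prod=3 -> [6 8 12]
Step 4: demand=4,sold=4 ship[1->2]=2 ship[0->1]=2 prod=3 -> [7 8 10]
Step 5: demand=4,sold=4 ship[1->2]=2 ship[0->1]=2 prod=3 -> [8 8 8]
Step 6: demand=4,sold=4 ship[1->2]=2 ship[0->1]=2 prod=3 -> [9 8 6]
Step 7: demand=4,sold=4 ship[1->2]=2 ship[0->1]=2 prod=3 -> [10 8 4]
Step 8: demand=4,sold=4 ship[1->2]=2 ship[0->1]=2 prod=3 -> [11 8 2]
Step 9: demand=4,sold=2 ship[1->2]=2 ship[0->1]=2 prod=3 -> [12 8 2]
Step 10: demand=4,sold=2 ship[1->2]=2 ship[0->1]=2 prod=3 -> [13 8 2]
Step 11: demand=4,sold=2 ship[1->2]=2 ship[0->1]=2 prod=3 -> [14 8 2]
Step 12: demand=4,sold=2 ship[1->2]=2 ship[0->1]=2 prod=3 -> [15 8 2]
First stockout at step 9

9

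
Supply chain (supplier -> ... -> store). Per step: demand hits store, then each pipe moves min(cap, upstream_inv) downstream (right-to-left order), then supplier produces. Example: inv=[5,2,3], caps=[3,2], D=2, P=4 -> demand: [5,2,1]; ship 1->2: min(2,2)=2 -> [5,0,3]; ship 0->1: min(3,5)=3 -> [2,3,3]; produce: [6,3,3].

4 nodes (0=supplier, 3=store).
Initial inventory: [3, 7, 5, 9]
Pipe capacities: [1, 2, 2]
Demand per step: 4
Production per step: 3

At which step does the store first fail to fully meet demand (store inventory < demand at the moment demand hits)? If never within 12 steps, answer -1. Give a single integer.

Step 1: demand=4,sold=4 ship[2->3]=2 ship[1->2]=2 ship[0->1]=1 prod=3 -> [5 6 5 7]
Step 2: demand=4,sold=4 ship[2->3]=2 ship[1->2]=2 ship[0->1]=1 prod=3 -> [7 5 5 5]
Step 3: demand=4,sold=4 ship[2->3]=2 ship[1->2]=2 ship[0->1]=1 prod=3 -> [9 4 5 3]
Step 4: demand=4,sold=3 ship[2->3]=2 ship[1->2]=2 ship[0->1]=1 prod=3 -> [11 3 5 2]
Step 5: demand=4,sold=2 ship[2->3]=2 ship[1->2]=2 ship[0->1]=1 prod=3 -> [13 2 5 2]
Step 6: demand=4,sold=2 ship[2->3]=2 ship[1->2]=2 ship[0->1]=1 prod=3 -> [15 1 5 2]
Step 7: demand=4,sold=2 ship[2->3]=2 ship[1->2]=1 ship[0->1]=1 prod=3 -> [17 1 4 2]
Step 8: demand=4,sold=2 ship[2->3]=2 ship[1->2]=1 ship[0->1]=1 prod=3 -> [19 1 3 2]
Step 9: demand=4,sold=2 ship[2->3]=2 ship[1->2]=1 ship[0->1]=1 prod=3 -> [21 1 2 2]
Step 10: demand=4,sold=2 ship[2->3]=2 ship[1->2]=1 ship[0->1]=1 prod=3 -> [23 1 1 2]
Step 11: demand=4,sold=2 ship[2->3]=1 ship[1->2]=1 ship[0->1]=1 prod=3 -> [25 1 1 1]
Step 12: demand=4,sold=1 ship[2->3]=1 ship[1->2]=1 ship[0->1]=1 prod=3 -> [27 1 1 1]
First stockout at step 4

4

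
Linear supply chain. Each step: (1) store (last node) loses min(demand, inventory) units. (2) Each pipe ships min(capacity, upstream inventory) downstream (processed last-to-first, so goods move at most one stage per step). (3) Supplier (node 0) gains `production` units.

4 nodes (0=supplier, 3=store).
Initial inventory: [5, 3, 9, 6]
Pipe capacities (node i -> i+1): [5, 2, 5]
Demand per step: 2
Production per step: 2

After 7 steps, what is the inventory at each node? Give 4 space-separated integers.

Step 1: demand=2,sold=2 ship[2->3]=5 ship[1->2]=2 ship[0->1]=5 prod=2 -> inv=[2 6 6 9]
Step 2: demand=2,sold=2 ship[2->3]=5 ship[1->2]=2 ship[0->1]=2 prod=2 -> inv=[2 6 3 12]
Step 3: demand=2,sold=2 ship[2->3]=3 ship[1->2]=2 ship[0->1]=2 prod=2 -> inv=[2 6 2 13]
Step 4: demand=2,sold=2 ship[2->3]=2 ship[1->2]=2 ship[0->1]=2 prod=2 -> inv=[2 6 2 13]
Step 5: demand=2,sold=2 ship[2->3]=2 ship[1->2]=2 ship[0->1]=2 prod=2 -> inv=[2 6 2 13]
Step 6: demand=2,sold=2 ship[2->3]=2 ship[1->2]=2 ship[0->1]=2 prod=2 -> inv=[2 6 2 13]
Step 7: demand=2,sold=2 ship[2->3]=2 ship[1->2]=2 ship[0->1]=2 prod=2 -> inv=[2 6 2 13]

2 6 2 13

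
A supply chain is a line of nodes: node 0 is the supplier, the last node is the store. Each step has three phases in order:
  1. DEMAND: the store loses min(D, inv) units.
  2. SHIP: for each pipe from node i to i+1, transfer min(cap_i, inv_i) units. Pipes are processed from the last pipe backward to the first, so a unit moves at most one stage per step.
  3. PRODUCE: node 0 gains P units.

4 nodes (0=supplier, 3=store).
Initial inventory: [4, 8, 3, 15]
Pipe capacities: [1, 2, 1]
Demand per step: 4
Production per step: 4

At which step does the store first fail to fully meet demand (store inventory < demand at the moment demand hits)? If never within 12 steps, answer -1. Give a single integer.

Step 1: demand=4,sold=4 ship[2->3]=1 ship[1->2]=2 ship[0->1]=1 prod=4 -> [7 7 4 12]
Step 2: demand=4,sold=4 ship[2->3]=1 ship[1->2]=2 ship[0->1]=1 prod=4 -> [10 6 5 9]
Step 3: demand=4,sold=4 ship[2->3]=1 ship[1->2]=2 ship[0->1]=1 prod=4 -> [13 5 6 6]
Step 4: demand=4,sold=4 ship[2->3]=1 ship[1->2]=2 ship[0->1]=1 prod=4 -> [16 4 7 3]
Step 5: demand=4,sold=3 ship[2->3]=1 ship[1->2]=2 ship[0->1]=1 prod=4 -> [19 3 8 1]
Step 6: demand=4,sold=1 ship[2->3]=1 ship[1->2]=2 ship[0->1]=1 prod=4 -> [22 2 9 1]
Step 7: demand=4,sold=1 ship[2->3]=1 ship[1->2]=2 ship[0->1]=1 prod=4 -> [25 1 10 1]
Step 8: demand=4,sold=1 ship[2->3]=1 ship[1->2]=1 ship[0->1]=1 prod=4 -> [28 1 10 1]
Step 9: demand=4,sold=1 ship[2->3]=1 ship[1->2]=1 ship[0->1]=1 prod=4 -> [31 1 10 1]
Step 10: demand=4,sold=1 ship[2->3]=1 ship[1->2]=1 ship[0->1]=1 prod=4 -> [34 1 10 1]
Step 11: demand=4,sold=1 ship[2->3]=1 ship[1->2]=1 ship[0->1]=1 prod=4 -> [37 1 10 1]
Step 12: demand=4,sold=1 ship[2->3]=1 ship[1->2]=1 ship[0->1]=1 prod=4 -> [40 1 10 1]
First stockout at step 5

5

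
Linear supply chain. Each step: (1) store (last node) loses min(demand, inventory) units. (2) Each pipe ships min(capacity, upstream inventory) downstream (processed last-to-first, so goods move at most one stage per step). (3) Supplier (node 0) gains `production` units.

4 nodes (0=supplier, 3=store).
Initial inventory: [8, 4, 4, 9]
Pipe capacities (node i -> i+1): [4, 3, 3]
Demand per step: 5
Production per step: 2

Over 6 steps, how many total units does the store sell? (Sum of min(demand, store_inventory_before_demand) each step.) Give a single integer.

Step 1: sold=5 (running total=5) -> [6 5 4 7]
Step 2: sold=5 (running total=10) -> [4 6 4 5]
Step 3: sold=5 (running total=15) -> [2 7 4 3]
Step 4: sold=3 (running total=18) -> [2 6 4 3]
Step 5: sold=3 (running total=21) -> [2 5 4 3]
Step 6: sold=3 (running total=24) -> [2 4 4 3]

Answer: 24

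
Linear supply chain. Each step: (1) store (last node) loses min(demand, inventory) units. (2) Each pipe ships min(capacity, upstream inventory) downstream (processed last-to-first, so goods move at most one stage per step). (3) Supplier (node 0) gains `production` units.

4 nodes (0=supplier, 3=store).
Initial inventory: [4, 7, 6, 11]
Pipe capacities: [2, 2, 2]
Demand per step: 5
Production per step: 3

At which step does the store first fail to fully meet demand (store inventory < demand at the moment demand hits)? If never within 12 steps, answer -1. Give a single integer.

Step 1: demand=5,sold=5 ship[2->3]=2 ship[1->2]=2 ship[0->1]=2 prod=3 -> [5 7 6 8]
Step 2: demand=5,sold=5 ship[2->3]=2 ship[1->2]=2 ship[0->1]=2 prod=3 -> [6 7 6 5]
Step 3: demand=5,sold=5 ship[2->3]=2 ship[1->2]=2 ship[0->1]=2 prod=3 -> [7 7 6 2]
Step 4: demand=5,sold=2 ship[2->3]=2 ship[1->2]=2 ship[0->1]=2 prod=3 -> [8 7 6 2]
Step 5: demand=5,sold=2 ship[2->3]=2 ship[1->2]=2 ship[0->1]=2 prod=3 -> [9 7 6 2]
Step 6: demand=5,sold=2 ship[2->3]=2 ship[1->2]=2 ship[0->1]=2 prod=3 -> [10 7 6 2]
Step 7: demand=5,sold=2 ship[2->3]=2 ship[1->2]=2 ship[0->1]=2 prod=3 -> [11 7 6 2]
Step 8: demand=5,sold=2 ship[2->3]=2 ship[1->2]=2 ship[0->1]=2 prod=3 -> [12 7 6 2]
Step 9: demand=5,sold=2 ship[2->3]=2 ship[1->2]=2 ship[0->1]=2 prod=3 -> [13 7 6 2]
Step 10: demand=5,sold=2 ship[2->3]=2 ship[1->2]=2 ship[0->1]=2 prod=3 -> [14 7 6 2]
Step 11: demand=5,sold=2 ship[2->3]=2 ship[1->2]=2 ship[0->1]=2 prod=3 -> [15 7 6 2]
Step 12: demand=5,sold=2 ship[2->3]=2 ship[1->2]=2 ship[0->1]=2 prod=3 -> [16 7 6 2]
First stockout at step 4

4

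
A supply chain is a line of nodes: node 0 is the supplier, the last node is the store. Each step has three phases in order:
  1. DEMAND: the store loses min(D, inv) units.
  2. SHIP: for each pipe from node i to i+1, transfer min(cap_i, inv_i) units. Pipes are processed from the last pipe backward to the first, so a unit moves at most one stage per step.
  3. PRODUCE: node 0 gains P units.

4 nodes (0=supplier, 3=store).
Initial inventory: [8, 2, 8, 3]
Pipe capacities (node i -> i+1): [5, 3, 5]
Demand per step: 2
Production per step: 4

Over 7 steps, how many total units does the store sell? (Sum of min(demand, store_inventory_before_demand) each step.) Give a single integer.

Answer: 14

Derivation:
Step 1: sold=2 (running total=2) -> [7 5 5 6]
Step 2: sold=2 (running total=4) -> [6 7 3 9]
Step 3: sold=2 (running total=6) -> [5 9 3 10]
Step 4: sold=2 (running total=8) -> [4 11 3 11]
Step 5: sold=2 (running total=10) -> [4 12 3 12]
Step 6: sold=2 (running total=12) -> [4 13 3 13]
Step 7: sold=2 (running total=14) -> [4 14 3 14]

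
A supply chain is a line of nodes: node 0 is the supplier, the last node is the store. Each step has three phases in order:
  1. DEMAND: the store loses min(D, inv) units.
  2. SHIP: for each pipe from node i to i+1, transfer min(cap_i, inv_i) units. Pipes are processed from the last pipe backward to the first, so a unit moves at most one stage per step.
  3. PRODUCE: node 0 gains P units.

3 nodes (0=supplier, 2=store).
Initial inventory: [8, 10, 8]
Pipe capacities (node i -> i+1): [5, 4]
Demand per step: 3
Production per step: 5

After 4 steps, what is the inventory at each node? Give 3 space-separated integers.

Step 1: demand=3,sold=3 ship[1->2]=4 ship[0->1]=5 prod=5 -> inv=[8 11 9]
Step 2: demand=3,sold=3 ship[1->2]=4 ship[0->1]=5 prod=5 -> inv=[8 12 10]
Step 3: demand=3,sold=3 ship[1->2]=4 ship[0->1]=5 prod=5 -> inv=[8 13 11]
Step 4: demand=3,sold=3 ship[1->2]=4 ship[0->1]=5 prod=5 -> inv=[8 14 12]

8 14 12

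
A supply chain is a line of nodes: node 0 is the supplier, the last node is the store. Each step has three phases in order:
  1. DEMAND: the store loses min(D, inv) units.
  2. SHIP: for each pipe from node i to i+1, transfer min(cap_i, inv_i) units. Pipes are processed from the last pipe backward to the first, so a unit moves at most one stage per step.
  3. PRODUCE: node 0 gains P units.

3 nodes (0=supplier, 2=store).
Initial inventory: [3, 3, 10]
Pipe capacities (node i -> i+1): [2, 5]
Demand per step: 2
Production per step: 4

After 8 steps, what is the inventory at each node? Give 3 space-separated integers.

Step 1: demand=2,sold=2 ship[1->2]=3 ship[0->1]=2 prod=4 -> inv=[5 2 11]
Step 2: demand=2,sold=2 ship[1->2]=2 ship[0->1]=2 prod=4 -> inv=[7 2 11]
Step 3: demand=2,sold=2 ship[1->2]=2 ship[0->1]=2 prod=4 -> inv=[9 2 11]
Step 4: demand=2,sold=2 ship[1->2]=2 ship[0->1]=2 prod=4 -> inv=[11 2 11]
Step 5: demand=2,sold=2 ship[1->2]=2 ship[0->1]=2 prod=4 -> inv=[13 2 11]
Step 6: demand=2,sold=2 ship[1->2]=2 ship[0->1]=2 prod=4 -> inv=[15 2 11]
Step 7: demand=2,sold=2 ship[1->2]=2 ship[0->1]=2 prod=4 -> inv=[17 2 11]
Step 8: demand=2,sold=2 ship[1->2]=2 ship[0->1]=2 prod=4 -> inv=[19 2 11]

19 2 11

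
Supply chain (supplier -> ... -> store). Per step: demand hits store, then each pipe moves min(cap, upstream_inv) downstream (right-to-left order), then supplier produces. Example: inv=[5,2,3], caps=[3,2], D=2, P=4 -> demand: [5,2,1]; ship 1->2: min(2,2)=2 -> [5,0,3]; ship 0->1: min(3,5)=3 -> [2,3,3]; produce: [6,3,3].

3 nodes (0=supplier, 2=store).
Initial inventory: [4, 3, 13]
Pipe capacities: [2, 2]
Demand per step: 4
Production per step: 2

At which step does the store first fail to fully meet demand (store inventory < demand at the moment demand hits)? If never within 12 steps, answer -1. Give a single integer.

Step 1: demand=4,sold=4 ship[1->2]=2 ship[0->1]=2 prod=2 -> [4 3 11]
Step 2: demand=4,sold=4 ship[1->2]=2 ship[0->1]=2 prod=2 -> [4 3 9]
Step 3: demand=4,sold=4 ship[1->2]=2 ship[0->1]=2 prod=2 -> [4 3 7]
Step 4: demand=4,sold=4 ship[1->2]=2 ship[0->1]=2 prod=2 -> [4 3 5]
Step 5: demand=4,sold=4 ship[1->2]=2 ship[0->1]=2 prod=2 -> [4 3 3]
Step 6: demand=4,sold=3 ship[1->2]=2 ship[0->1]=2 prod=2 -> [4 3 2]
Step 7: demand=4,sold=2 ship[1->2]=2 ship[0->1]=2 prod=2 -> [4 3 2]
Step 8: demand=4,sold=2 ship[1->2]=2 ship[0->1]=2 prod=2 -> [4 3 2]
Step 9: demand=4,sold=2 ship[1->2]=2 ship[0->1]=2 prod=2 -> [4 3 2]
Step 10: demand=4,sold=2 ship[1->2]=2 ship[0->1]=2 prod=2 -> [4 3 2]
Step 11: demand=4,sold=2 ship[1->2]=2 ship[0->1]=2 prod=2 -> [4 3 2]
Step 12: demand=4,sold=2 ship[1->2]=2 ship[0->1]=2 prod=2 -> [4 3 2]
First stockout at step 6

6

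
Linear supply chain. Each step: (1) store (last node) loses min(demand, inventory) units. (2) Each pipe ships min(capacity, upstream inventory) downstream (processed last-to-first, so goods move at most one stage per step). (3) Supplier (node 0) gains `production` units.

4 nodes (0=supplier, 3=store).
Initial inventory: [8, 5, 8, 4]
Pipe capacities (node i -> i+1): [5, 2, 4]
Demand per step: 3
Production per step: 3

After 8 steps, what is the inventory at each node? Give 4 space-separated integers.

Step 1: demand=3,sold=3 ship[2->3]=4 ship[1->2]=2 ship[0->1]=5 prod=3 -> inv=[6 8 6 5]
Step 2: demand=3,sold=3 ship[2->3]=4 ship[1->2]=2 ship[0->1]=5 prod=3 -> inv=[4 11 4 6]
Step 3: demand=3,sold=3 ship[2->3]=4 ship[1->2]=2 ship[0->1]=4 prod=3 -> inv=[3 13 2 7]
Step 4: demand=3,sold=3 ship[2->3]=2 ship[1->2]=2 ship[0->1]=3 prod=3 -> inv=[3 14 2 6]
Step 5: demand=3,sold=3 ship[2->3]=2 ship[1->2]=2 ship[0->1]=3 prod=3 -> inv=[3 15 2 5]
Step 6: demand=3,sold=3 ship[2->3]=2 ship[1->2]=2 ship[0->1]=3 prod=3 -> inv=[3 16 2 4]
Step 7: demand=3,sold=3 ship[2->3]=2 ship[1->2]=2 ship[0->1]=3 prod=3 -> inv=[3 17 2 3]
Step 8: demand=3,sold=3 ship[2->3]=2 ship[1->2]=2 ship[0->1]=3 prod=3 -> inv=[3 18 2 2]

3 18 2 2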